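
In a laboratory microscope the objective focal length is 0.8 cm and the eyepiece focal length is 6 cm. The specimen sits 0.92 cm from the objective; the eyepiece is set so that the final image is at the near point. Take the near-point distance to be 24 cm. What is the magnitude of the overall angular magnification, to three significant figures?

33.3

Objective: 1/d_i = 1/f_obj - 1/d_o = 1/0.8 - 1/0.92 = 0.16304 cm^-1, so d_i = 6.133 cm.
m_obj = -d_i/d_o = -6.133/0.92 = -6.667.
Eyepiece angular magnification (image at near point): M_eye = 1 + D/f_e = 1 + 24/6 = 5.000.
Overall M = m_obj x M_eye = (-6.667)(5.000) = -33.33.
|M| = 33.33.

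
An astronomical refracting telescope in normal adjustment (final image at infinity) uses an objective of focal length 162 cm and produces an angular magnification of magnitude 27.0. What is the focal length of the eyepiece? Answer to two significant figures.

6.0 cm

|M| = f_obj/f_eye, so f_eye = f_obj/|M| = 162/27.0 = 6.000 cm.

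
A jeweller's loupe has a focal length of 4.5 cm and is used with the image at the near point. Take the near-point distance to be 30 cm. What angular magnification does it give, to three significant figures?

M = 1 + D/f = 1 + 30/4.5 = 7.667.

7.67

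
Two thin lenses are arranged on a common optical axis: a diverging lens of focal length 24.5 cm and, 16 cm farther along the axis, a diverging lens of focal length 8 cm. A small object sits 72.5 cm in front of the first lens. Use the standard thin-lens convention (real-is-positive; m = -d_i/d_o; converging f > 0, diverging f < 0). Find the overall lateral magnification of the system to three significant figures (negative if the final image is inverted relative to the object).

Applying the thin-lens equation to the first lens, 1/(-24.5) = 1/72.5 + 1/d_i1, which gives d_i1 = -18.312 cm.
Its lateral magnification is m_1 = -d_i1/d_o1 = -(-18.312)/72.5 = 0.2526.
With d_i1 < 0 the first image is virtual and lies on the object side; the object distance for lens 2 is d_o2 = 16 - (-18.312) = 34.312 cm.
Applying the thin-lens equation again with f_2 = -8 cm and d_o2 = 34.312 cm gives d_i2 = -6.487 cm.
m_2 = -(-6.487)/(34.312) = 0.1891.
The system's lateral magnification is m_1 m_2 = (0.2526)(0.1891) = 0.0478.

0.0478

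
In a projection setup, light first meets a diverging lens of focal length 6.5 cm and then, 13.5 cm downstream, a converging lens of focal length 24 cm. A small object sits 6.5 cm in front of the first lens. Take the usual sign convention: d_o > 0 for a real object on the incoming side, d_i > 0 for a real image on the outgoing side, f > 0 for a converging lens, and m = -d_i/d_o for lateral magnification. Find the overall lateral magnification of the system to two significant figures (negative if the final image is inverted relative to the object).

1.7

Applying the thin-lens equation to the first lens, 1/(-6.5) = 1/6.5 + 1/d_i1, which gives d_i1 = -3.250 cm.
Its lateral magnification is m_1 = -d_i1/d_o1 = -(-3.250)/6.5 = 0.5000.
With d_i1 < 0 the first image is virtual and lies on the object side; the object distance for lens 2 is d_o2 = 13.5 - (-3.250) = 16.750 cm.
Applying the thin-lens equation again with f_2 = 24 cm and d_o2 = 16.750 cm gives d_i2 = -55.448 cm.
m_2 = -(-55.448)/(16.750) = 3.3103.
The system's lateral magnification is m_1 m_2 = (0.5000)(3.3103) = 1.6552.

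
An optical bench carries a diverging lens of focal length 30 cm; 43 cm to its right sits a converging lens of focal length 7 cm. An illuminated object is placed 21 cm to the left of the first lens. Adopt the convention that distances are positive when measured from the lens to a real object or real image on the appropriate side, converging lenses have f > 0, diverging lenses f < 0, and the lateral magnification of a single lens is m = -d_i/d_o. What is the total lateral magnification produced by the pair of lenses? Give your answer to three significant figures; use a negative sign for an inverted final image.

Applying the thin-lens equation to the first lens, 1/(-30) = 1/21 + 1/d_i1, which gives d_i1 = -12.353 cm.
Its lateral magnification is m_1 = -d_i1/d_o1 = -(-12.353)/21 = 0.5882.
With d_i1 < 0 the first image is virtual and lies on the object side; the object distance for lens 2 is d_o2 = 43 - (-12.353) = 55.353 cm.
Applying the thin-lens equation again with f_2 = 7 cm and d_o2 = 55.353 cm gives d_i2 = 8.013 cm.
m_2 = -(8.013)/(55.353) = -0.1448.
The system's lateral magnification is m_1 m_2 = (0.5882)(-0.1448) = -0.0852.

-0.0852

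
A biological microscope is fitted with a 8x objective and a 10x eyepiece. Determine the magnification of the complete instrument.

80

The overall magnification of a compound microscope is the product of the objective and eyepiece magnifications:
M = M_obj x M_eye = 8 x 10 = 80.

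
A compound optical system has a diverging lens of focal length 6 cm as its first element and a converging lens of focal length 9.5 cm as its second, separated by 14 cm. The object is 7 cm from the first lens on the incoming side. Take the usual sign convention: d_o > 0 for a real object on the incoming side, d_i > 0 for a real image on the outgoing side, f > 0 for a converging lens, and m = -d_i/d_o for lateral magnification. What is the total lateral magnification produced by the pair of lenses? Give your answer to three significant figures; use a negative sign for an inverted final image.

Applying the thin-lens equation to the first lens, 1/(-6) = 1/7 + 1/d_i1, which gives d_i1 = -3.231 cm.
Its lateral magnification is m_1 = -d_i1/d_o1 = -(-3.231)/7 = 0.4615.
With d_i1 < 0 the first image is virtual and lies on the object side; the object distance for lens 2 is d_o2 = 14 - (-3.231) = 17.231 cm.
Applying the thin-lens equation again with f_2 = 9.5 cm and d_o2 = 17.231 cm gives d_i2 = 21.174 cm.
m_2 = -(21.174)/(17.231) = -1.2289.
Overall magnification: m = m_1 m_2 = -0.5672.

-0.567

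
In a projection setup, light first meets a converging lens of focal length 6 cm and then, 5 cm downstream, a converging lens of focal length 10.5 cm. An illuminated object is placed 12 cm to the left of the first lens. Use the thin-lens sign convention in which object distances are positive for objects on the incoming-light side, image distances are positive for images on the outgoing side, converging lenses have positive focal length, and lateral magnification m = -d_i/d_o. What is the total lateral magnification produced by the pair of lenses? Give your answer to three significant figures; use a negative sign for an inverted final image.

Applying the thin-lens equation to the first lens, 1/6 = 1/12 + 1/d_i1, which gives d_i1 = 12.000 cm.
Its lateral magnification is m_1 = -d_i1/d_o1 = -(12.000)/12 = -1.0000.
This image would form 12.000 cm past lens 1, i.e. 7.000 cm beyond lens 2, so it is a virtual object for lens 2: d_o2 = 5 - 12.000 = -7.000 cm.
Applying the thin-lens equation again with f_2 = 10.5 cm and d_o2 = -7.000 cm gives d_i2 = 4.200 cm.
m_2 = -(4.200)/(-7.000) = 0.6000.
The system's lateral magnification is m_1 m_2 = (-1.0000)(0.6000) = -0.6000.

-0.600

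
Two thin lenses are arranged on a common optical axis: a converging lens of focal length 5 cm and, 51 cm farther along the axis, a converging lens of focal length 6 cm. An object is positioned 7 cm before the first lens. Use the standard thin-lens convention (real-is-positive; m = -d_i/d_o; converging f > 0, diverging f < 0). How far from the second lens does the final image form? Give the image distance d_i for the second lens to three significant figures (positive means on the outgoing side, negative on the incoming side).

7.31 cm

Lens 1: 1/d_i1 = 1/f_1 - 1/d_o1 = 1/5 - 1/7 = 0.05714 cm^-1, so d_i1 = 17.500 cm.
Object distance for lens 2: d_o2 = 51 - 17.500 = 33.500 cm.
Lens 2: 1/d_i2 = 1/f_2 - 1/d_o2 = 1/6 - 1/(33.500) = 0.13682 cm^-1, so d_i2 = 7.309 cm.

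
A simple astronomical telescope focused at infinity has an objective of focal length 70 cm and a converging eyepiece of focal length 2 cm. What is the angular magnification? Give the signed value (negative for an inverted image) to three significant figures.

-35.0

M = -f_obj/f_eye = -70/(2) = -35.000.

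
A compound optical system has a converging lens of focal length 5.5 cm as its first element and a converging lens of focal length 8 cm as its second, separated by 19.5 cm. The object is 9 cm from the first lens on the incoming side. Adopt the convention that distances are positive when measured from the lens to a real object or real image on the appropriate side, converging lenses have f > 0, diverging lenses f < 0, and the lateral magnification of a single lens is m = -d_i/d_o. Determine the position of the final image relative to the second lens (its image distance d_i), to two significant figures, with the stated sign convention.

Lens 1: 1/d_i1 = 1/f_1 - 1/d_o1 = 1/5.5 - 1/9 = 0.07071 cm^-1, so d_i1 = 14.143 cm.
That image sits 5.357 cm in front of the second lens, so d_o2 = 5.357 cm.
Lens 2: 1/d_i2 = 1/f_2 - 1/d_o2 = 1/8 - 1/(5.357) = -0.06167 cm^-1, so d_i2 = -16.216 cm.

-16 cm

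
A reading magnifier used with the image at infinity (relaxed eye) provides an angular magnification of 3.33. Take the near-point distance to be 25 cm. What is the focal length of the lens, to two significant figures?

For the image at infinity, M = D/f.
f = D/M = 25/3.33 = 7.508 cm.

7.5 cm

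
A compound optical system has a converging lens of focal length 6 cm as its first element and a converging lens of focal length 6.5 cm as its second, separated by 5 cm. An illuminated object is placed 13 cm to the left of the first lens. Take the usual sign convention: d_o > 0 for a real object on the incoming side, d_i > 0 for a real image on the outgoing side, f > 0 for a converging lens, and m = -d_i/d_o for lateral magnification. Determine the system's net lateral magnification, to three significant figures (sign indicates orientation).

-0.441

Applying the thin-lens equation to the first lens, 1/6 = 1/13 + 1/d_i1, which gives d_i1 = 11.143 cm.
Its lateral magnification is m_1 = -d_i1/d_o1 = -(11.143)/13 = -0.8571.
Since 11.143 cm > 5 cm, the first image lies past the second lens and serves as a virtual object: d_o2 = L - d_i1 = -6.143 cm.
Applying the thin-lens equation again with f_2 = 6.5 cm and d_o2 = -6.143 cm gives d_i2 = 3.158 cm.
m_2 = -(3.158)/(-6.143) = 0.5141.
Overall magnification: m = m_1 m_2 = -0.4407.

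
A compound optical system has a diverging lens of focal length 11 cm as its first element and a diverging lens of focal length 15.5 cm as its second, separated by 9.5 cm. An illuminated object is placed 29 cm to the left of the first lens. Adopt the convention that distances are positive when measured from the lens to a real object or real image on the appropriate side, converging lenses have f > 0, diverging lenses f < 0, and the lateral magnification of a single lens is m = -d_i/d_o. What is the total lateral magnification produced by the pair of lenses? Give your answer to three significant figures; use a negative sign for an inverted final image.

0.129

Lens 1: 1/d_i1 = 1/f_1 - 1/d_o1 = 1/(-11) - 1/29 = -0.12539 cm^-1, so d_i1 = -7.975 cm.
m_1 = -(-7.975)/29 = 0.2750.
With d_i1 < 0 the first image is virtual and lies on the object side; the object distance for lens 2 is d_o2 = 9.5 - (-7.975) = 17.475 cm.
Lens 2: 1/d_i2 = 1/f_2 - 1/d_o2 = 1/(-15.5) - 1/(17.475) = -0.12174 cm^-1, so d_i2 = -8.214 cm.
m_2 = -(-8.214)/(17.475) = 0.4701.
Overall magnification: m = m_1 m_2 = 0.1293.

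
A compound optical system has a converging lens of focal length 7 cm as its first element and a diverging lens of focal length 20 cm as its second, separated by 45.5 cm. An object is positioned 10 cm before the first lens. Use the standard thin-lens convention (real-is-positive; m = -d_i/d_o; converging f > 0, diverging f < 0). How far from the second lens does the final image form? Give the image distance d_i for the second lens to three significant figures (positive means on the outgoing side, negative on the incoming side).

-10.5 cm

Lens 1: 1/d_i1 = 1/f_1 - 1/d_o1 = 1/7 - 1/10 = 0.04286 cm^-1, so d_i1 = 23.333 cm.
Object distance for lens 2: d_o2 = 45.5 - 23.333 = 22.167 cm.
Lens 2: 1/d_i2 = 1/f_2 - 1/d_o2 = 1/(-20) - 1/(22.167) = -0.09511 cm^-1, so d_i2 = -10.514 cm.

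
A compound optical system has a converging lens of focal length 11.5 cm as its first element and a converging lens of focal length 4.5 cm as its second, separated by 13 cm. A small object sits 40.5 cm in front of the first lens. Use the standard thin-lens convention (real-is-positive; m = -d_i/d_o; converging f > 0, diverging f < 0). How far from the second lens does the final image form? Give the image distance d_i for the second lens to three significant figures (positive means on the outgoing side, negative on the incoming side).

Lens 1: 1/d_i1 = 1/f_1 - 1/d_o1 = 1/11.5 - 1/40.5 = 0.06227 cm^-1, so d_i1 = 16.060 cm.
Since 16.060 cm > 13 cm, the first image lies past the second lens and serves as a virtual object: d_o2 = L - d_i1 = -3.060 cm.
Lens 2: 1/d_i2 = 1/f_2 - 1/d_o2 = 1/4.5 - 1/(-3.060) = 0.54898 cm^-1, so d_i2 = 1.822 cm.

1.82 cm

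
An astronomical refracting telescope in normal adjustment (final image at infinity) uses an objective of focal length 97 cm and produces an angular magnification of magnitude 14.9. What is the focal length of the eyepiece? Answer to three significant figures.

|M| = f_obj/f_eye, so f_eye = f_obj/|M| = 97/14.9 = 6.510 cm.

6.51 cm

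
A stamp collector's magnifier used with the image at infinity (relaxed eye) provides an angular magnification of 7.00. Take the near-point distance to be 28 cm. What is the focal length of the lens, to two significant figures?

4.0 cm

For the image at infinity, M = D/f.
f = D/M = 28/7.0 = 4.000 cm.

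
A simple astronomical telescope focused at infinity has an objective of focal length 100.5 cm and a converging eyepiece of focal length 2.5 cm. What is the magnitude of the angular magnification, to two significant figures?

|M| = f_obj/|f_eye| = 100.5/2.5 = 40.200.

40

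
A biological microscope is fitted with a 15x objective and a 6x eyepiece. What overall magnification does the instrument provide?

The overall magnification of a compound microscope is the product of the objective and eyepiece magnifications:
M = M_obj x M_eye = 15 x 6 = 90.

90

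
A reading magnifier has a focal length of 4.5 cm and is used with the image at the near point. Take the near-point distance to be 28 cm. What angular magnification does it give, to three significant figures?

7.22

M = 1 + D/f = 1 + 28/4.5 = 7.222.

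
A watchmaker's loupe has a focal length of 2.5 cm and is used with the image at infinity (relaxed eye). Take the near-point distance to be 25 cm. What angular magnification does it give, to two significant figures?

10

M = D/f = 25/2.5 = 10.000.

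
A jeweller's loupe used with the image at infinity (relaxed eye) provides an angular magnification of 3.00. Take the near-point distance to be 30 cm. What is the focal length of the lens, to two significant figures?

For the image at infinity, M = D/f.
f = D/M = 30/3.0 = 10.000 cm.

10 cm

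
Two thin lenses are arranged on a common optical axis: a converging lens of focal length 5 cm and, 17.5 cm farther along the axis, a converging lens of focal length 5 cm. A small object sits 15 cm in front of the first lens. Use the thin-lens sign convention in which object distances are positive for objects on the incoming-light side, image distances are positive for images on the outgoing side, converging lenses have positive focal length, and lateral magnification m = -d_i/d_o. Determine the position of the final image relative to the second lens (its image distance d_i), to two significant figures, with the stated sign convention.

10 cm

Lens 1: 1/d_i1 = 1/f_1 - 1/d_o1 = 1/5 - 1/15 = 0.13333 cm^-1, so d_i1 = 7.500 cm.
Object distance for lens 2: d_o2 = 17.5 - 7.500 = 10.000 cm.
Lens 2: 1/d_i2 = 1/f_2 - 1/d_o2 = 1/5 - 1/(10.000) = 0.10000 cm^-1, so d_i2 = 10.000 cm.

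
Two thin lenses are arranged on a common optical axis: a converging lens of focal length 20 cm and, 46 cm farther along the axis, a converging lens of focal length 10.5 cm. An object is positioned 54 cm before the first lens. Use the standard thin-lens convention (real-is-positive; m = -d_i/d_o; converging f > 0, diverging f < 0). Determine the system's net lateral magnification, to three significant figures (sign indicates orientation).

1.65

Lens 1: 1/d_i1 = 1/f_1 - 1/d_o1 = 1/20 - 1/54 = 0.03148 cm^-1, so d_i1 = 31.765 cm.
m_1 = -(31.765)/54 = -0.5882.
That image sits 14.235 cm in front of the second lens, so d_o2 = 14.235 cm.
Lens 2: 1/d_i2 = 1/f_2 - 1/d_o2 = 1/10.5 - 1/(14.235) = 0.02499 cm^-1, so d_i2 = 40.016 cm.
m_2 = -(40.016)/(14.235) = -2.8110.
Overall magnification: m = m_1 m_2 = 1.6535.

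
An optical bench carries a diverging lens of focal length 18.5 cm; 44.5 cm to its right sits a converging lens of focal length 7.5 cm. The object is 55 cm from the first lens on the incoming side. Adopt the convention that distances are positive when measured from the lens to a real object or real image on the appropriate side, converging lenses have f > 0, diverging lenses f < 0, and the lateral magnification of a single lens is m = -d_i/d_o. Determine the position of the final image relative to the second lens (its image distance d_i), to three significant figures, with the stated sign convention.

8.61 cm

First lens: d_i1 = 1/(1/(-18.5) - 1/55) = -13.844 cm.
The intermediate image is virtual, 13.844 cm to the left of lens 1, so d_o2 = L - d_i1 = 44.5 - (-13.844) = 58.344 cm.
Second lens: d_i2 = 1/(1/7.5 - 1/(58.344)) = 8.606 cm.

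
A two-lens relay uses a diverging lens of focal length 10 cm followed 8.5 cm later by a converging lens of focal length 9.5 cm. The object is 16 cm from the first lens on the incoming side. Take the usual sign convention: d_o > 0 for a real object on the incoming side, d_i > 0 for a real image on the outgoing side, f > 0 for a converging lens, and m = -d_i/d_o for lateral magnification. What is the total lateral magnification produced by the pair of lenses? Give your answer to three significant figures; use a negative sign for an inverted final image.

Applying the thin-lens equation to the first lens, 1/(-10) = 1/16 + 1/d_i1, which gives d_i1 = -6.154 cm.
Its lateral magnification is m_1 = -d_i1/d_o1 = -(-6.154)/16 = 0.3846.
The intermediate image is virtual, 6.154 cm to the left of lens 1, so d_o2 = L - d_i1 = 8.5 - (-6.154) = 14.654 cm.
Applying the thin-lens equation again with f_2 = 9.5 cm and d_o2 = 14.654 cm gives d_i2 = 27.011 cm.
m_2 = -(27.011)/(14.654) = -1.8433.
The system's lateral magnification is m_1 m_2 = (0.3846)(-1.8433) = -0.7090.

-0.709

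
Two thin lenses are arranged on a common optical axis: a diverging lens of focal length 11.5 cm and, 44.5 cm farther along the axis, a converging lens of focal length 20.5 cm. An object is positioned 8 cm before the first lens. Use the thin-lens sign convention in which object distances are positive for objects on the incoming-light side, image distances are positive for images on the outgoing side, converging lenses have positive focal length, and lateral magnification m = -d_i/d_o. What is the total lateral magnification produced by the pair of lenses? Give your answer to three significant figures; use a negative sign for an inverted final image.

Applying the thin-lens equation to the first lens, 1/(-11.5) = 1/8 + 1/d_i1, which gives d_i1 = -4.718 cm.
Its lateral magnification is m_1 = -d_i1/d_o1 = -(-4.718)/8 = 0.5897.
The intermediate image is virtual, 4.718 cm to the left of lens 1, so d_o2 = L - d_i1 = 44.5 - (-4.718) = 49.218 cm.
Applying the thin-lens equation again with f_2 = 20.5 cm and d_o2 = 49.218 cm gives d_i2 = 35.134 cm.
m_2 = -(35.134)/(49.218) = -0.7138.
Total m = m_1 x m_2 = (0.5897)(-0.7138) = -0.4210.

-0.421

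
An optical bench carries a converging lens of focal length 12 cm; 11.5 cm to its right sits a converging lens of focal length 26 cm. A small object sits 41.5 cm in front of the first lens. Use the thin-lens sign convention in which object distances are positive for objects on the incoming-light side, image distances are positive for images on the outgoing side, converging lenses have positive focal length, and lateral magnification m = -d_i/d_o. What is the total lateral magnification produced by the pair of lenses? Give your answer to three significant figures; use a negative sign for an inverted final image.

First lens: d_i1 = 1/(1/12 - 1/41.5) = 16.881 cm.
m_1 = -(16.881)/41.5 = -0.4068.
Since 16.881 cm > 11.5 cm, the first image lies past the second lens and serves as a virtual object: d_o2 = L - d_i1 = -5.381 cm.
Second lens: d_i2 = 1/(1/26 - 1/(-5.381)) = 4.459 cm.
m_2 = -(4.459)/(-5.381) = 0.8285.
The system's lateral magnification is m_1 m_2 = (-0.4068)(0.8285) = -0.3370.

-0.337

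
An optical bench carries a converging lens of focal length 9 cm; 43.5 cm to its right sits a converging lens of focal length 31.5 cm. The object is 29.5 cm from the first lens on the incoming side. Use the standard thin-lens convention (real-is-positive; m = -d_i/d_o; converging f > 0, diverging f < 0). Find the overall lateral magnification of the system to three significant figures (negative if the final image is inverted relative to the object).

-14.5

First lens: d_i1 = 1/(1/9 - 1/29.5) = 12.951 cm.
m_1 = -(12.951)/29.5 = -0.4390.
The intermediate image is 12.951 cm to the right of lens 1, so d_o2 = L - d_i1 = 43.5 - 12.951 = 30.549 cm.
Second lens: d_i2 = 1/(1/31.5 - 1/(30.549)) = -1011.635 cm.
m_2 = -(-1011.635)/(30.549) = 33.1154.
Overall magnification: m = m_1 m_2 = -14.5385.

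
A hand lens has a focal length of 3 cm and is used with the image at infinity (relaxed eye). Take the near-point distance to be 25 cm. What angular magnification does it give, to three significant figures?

8.33

M = D/f = 25/3 = 8.333.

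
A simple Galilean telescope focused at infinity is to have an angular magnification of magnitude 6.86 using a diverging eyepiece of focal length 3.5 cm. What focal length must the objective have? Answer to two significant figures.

|M| = f_obj/|f_eye|, so f_obj = |M| x |f_eye| = 6.86 x 3.5 = 24.010 cm.

24 cm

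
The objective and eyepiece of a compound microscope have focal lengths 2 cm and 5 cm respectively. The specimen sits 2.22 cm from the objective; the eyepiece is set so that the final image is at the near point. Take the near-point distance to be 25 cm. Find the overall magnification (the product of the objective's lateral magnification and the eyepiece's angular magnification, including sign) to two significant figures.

-55

Objective: 1/d_i = 1/f_obj - 1/d_o = 1/2 - 1/2.22 = 0.04955 cm^-1, so d_i = 20.182 cm.
m_obj = -d_i/d_o = -20.182/2.22 = -9.091.
Eyepiece angular magnification (image at near point): M_eye = 1 + D/f_e = 1 + 25/5 = 6.000.
Overall M = m_obj x M_eye = (-9.091)(6.000) = -54.55.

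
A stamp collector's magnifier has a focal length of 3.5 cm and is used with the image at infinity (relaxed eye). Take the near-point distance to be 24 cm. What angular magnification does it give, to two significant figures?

6.9

M = D/f = 24/3.5 = 6.857.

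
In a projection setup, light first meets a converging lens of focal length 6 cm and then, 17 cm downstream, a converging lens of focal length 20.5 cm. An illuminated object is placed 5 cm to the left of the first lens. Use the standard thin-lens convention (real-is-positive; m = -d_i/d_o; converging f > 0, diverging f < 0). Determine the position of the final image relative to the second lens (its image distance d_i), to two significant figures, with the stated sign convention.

Applying the thin-lens equation to the first lens, 1/6 = 1/5 + 1/d_i1, which gives d_i1 = -30.000 cm.
With d_i1 < 0 the first image is virtual and lies on the object side; the object distance for lens 2 is d_o2 = 17 - (-30.000) = 47.000 cm.
Applying the thin-lens equation again with f_2 = 20.5 cm and d_o2 = 47.000 cm gives d_i2 = 36.358 cm.

36 cm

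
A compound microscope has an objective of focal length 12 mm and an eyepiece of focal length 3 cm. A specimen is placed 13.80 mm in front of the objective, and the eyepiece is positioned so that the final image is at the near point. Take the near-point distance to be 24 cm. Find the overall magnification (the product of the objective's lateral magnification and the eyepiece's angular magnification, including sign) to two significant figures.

Convert to cm: f_obj = 12 mm = 1.2 cm; d_o = 13.80 mm = 1.38 cm.
Objective: 1/d_i = 1/f_obj - 1/d_o = 1/1.2 - 1/1.38 = 0.10870 cm^-1, so d_i = 9.200 cm.
m_obj = -d_i/d_o = -9.200/1.38 = -6.667.
Eyepiece angular magnification (image at near point): M_eye = 1 + D/f_e = 1 + 24/3 = 9.000.
Overall M = m_obj x M_eye = (-6.667)(9.000) = -60.00.

-60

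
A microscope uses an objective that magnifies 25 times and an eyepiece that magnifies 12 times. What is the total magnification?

300

The overall magnification of a compound microscope is the product of the objective and eyepiece magnifications:
M = M_obj x M_eye = 25 x 12 = 300.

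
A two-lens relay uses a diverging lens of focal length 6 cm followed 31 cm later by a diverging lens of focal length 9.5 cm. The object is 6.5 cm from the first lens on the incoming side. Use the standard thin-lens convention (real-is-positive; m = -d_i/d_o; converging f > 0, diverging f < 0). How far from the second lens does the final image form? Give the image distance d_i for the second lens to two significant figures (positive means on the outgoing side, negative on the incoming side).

Lens 1: 1/d_i1 = 1/f_1 - 1/d_o1 = 1/(-6) - 1/6.5 = -0.32051 cm^-1, so d_i1 = -3.120 cm.
The intermediate image is virtual, 3.120 cm to the left of lens 1, so d_o2 = L - d_i1 = 31 - (-3.120) = 34.120 cm.
Lens 2: 1/d_i2 = 1/f_2 - 1/d_o2 = 1/(-9.5) - 1/(34.120) = -0.13457 cm^-1, so d_i2 = -7.431 cm.

-7.4 cm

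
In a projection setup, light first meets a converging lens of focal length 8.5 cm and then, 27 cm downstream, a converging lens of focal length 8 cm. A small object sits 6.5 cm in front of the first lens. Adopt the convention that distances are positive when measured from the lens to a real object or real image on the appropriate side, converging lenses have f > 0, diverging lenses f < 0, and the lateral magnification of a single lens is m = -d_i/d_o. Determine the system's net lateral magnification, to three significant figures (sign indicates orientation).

Applying the thin-lens equation to the first lens, 1/8.5 = 1/6.5 + 1/d_i1, which gives d_i1 = -27.625 cm.
Its lateral magnification is m_1 = -d_i1/d_o1 = -(-27.625)/6.5 = 4.2500.
With d_i1 < 0 the first image is virtual and lies on the object side; the object distance for lens 2 is d_o2 = 27 - (-27.625) = 54.625 cm.
Applying the thin-lens equation again with f_2 = 8 cm and d_o2 = 54.625 cm gives d_i2 = 9.373 cm.
m_2 = -(9.373)/(54.625) = -0.1716.
The system's lateral magnification is m_1 m_2 = (4.2500)(-0.1716) = -0.7292.

-0.729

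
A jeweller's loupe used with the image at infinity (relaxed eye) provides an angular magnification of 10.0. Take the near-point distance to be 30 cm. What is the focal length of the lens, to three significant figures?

For the image at infinity, M = D/f.
f = D/M = 30/10.0 = 3.000 cm.

3.00 cm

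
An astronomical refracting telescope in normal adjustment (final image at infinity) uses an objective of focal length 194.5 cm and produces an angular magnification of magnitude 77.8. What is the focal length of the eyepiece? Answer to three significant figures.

|M| = f_obj/f_eye, so f_eye = f_obj/|M| = 194.5/77.8 = 2.500 cm.

2.50 cm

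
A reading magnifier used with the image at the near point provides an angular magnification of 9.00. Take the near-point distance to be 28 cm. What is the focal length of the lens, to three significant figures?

3.50 cm

For the image at the near point, M = 1 + D/f.
f = D/(M - 1) = 28/(9.0 - 1) = 3.500 cm.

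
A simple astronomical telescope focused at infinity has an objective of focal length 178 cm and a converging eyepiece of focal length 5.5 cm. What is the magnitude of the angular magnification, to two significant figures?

|M| = f_obj/|f_eye| = 178/5.5 = 32.364.

32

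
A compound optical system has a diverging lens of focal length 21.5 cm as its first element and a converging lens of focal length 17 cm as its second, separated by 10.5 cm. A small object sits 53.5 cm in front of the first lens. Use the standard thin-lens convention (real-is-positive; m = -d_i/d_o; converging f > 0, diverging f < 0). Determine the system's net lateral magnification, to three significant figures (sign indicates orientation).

Applying the thin-lens equation to the first lens, 1/(-21.5) = 1/53.5 + 1/d_i1, which gives d_i1 = -15.337 cm.
Its lateral magnification is m_1 = -d_i1/d_o1 = -(-15.337)/53.5 = 0.2867.
The intermediate image is virtual, 15.337 cm to the left of lens 1, so d_o2 = L - d_i1 = 10.5 - (-15.337) = 25.837 cm.
Applying the thin-lens equation again with f_2 = 17 cm and d_o2 = 25.837 cm gives d_i2 = 49.705 cm.
m_2 = -(49.705)/(25.837) = -1.9238.
Total m = m_1 x m_2 = (0.2867)(-1.9238) = -0.5515.

-0.551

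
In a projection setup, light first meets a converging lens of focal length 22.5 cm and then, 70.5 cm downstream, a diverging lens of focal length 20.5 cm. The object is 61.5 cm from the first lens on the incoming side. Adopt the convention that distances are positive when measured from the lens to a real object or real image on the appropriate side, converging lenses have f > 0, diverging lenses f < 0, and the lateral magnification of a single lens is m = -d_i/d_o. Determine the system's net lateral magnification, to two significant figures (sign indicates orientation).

Lens 1: 1/d_i1 = 1/f_1 - 1/d_o1 = 1/22.5 - 1/61.5 = 0.02818 cm^-1, so d_i1 = 35.481 cm.
m_1 = -(35.481)/61.5 = -0.5769.
Object distance for lens 2: d_o2 = 70.5 - 35.481 = 35.019 cm.
Lens 2: 1/d_i2 = 1/f_2 - 1/d_o2 = 1/(-20.5) - 1/(35.019) = -0.07734 cm^-1, so d_i2 = -12.931 cm.
m_2 = -(-12.931)/(35.019) = 0.3692.
The system's lateral magnification is m_1 m_2 = (-0.5769)(0.3692) = -0.2130.

-0.21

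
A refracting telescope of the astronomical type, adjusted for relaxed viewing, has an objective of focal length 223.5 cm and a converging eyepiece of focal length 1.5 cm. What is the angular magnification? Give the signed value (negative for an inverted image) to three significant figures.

M = -f_obj/f_eye = -223.5/(1.5) = -149.000.

-149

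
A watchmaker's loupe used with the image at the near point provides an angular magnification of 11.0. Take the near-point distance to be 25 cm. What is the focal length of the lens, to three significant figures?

2.50 cm

For the image at the near point, M = 1 + D/f.
f = D/(M - 1) = 25/(11.0 - 1) = 2.500 cm.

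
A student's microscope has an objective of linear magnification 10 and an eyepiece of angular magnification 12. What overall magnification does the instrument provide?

The overall magnification of a compound microscope is the product of the objective and eyepiece magnifications:
M = M_obj x M_eye = 10 x 12 = 120.

120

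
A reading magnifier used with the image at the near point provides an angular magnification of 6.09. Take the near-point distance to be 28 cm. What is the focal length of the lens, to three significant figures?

5.50 cm

For the image at the near point, M = 1 + D/f.
f = D/(M - 1) = 28/(6.09 - 1) = 5.501 cm.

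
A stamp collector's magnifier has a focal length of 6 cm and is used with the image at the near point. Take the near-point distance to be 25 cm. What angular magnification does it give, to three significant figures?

M = 1 + D/f = 1 + 25/6 = 5.167.

5.17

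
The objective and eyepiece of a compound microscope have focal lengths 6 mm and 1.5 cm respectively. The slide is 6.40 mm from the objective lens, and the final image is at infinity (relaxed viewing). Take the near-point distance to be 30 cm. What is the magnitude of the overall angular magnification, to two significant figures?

Convert to cm: f_obj = 6 mm = 0.6 cm; d_o = 6.40 mm = 0.64 cm.
Objective: 1/d_i = 1/f_obj - 1/d_o = 1/0.6 - 1/0.64 = 0.10417 cm^-1, so d_i = 9.600 cm.
m_obj = -d_i/d_o = -9.600/0.64 = -15.000.
Eyepiece angular magnification (image at infinity): M_eye = D/f_e = 30/1.5 = 20.000.
Overall M = m_obj x M_eye = (-15.000)(20.000) = -300.00.
|M| = 300.00.

300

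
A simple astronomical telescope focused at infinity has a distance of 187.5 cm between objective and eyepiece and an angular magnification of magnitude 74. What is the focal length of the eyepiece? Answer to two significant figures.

2.5 cm

In normal adjustment the tube length equals f_obj + f_eye and |M| = f_obj/f_eye.
So f_obj = 74 f_eye and 74 f_eye + f_eye = 187.5 cm, giving f_eye = 187.5/75 = 2.500 cm and f_obj = 185.000 cm.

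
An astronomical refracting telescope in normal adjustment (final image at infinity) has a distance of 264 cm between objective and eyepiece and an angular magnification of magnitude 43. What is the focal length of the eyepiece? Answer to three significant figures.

6.00 cm

In normal adjustment the tube length equals f_obj + f_eye and |M| = f_obj/f_eye.
So f_obj = 43 f_eye and 43 f_eye + f_eye = 264 cm, giving f_eye = 264/44 = 6.000 cm and f_obj = 258.000 cm.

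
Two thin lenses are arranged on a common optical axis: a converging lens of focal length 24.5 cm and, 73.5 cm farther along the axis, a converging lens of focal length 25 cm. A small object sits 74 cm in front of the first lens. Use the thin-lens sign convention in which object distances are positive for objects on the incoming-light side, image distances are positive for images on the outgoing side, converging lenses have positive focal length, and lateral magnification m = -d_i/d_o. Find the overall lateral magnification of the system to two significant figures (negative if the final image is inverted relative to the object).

First lens: d_i1 = 1/(1/24.5 - 1/74) = 36.626 cm.
m_1 = -(36.626)/74 = -0.4949.
Object distance for lens 2: d_o2 = 73.5 - 36.626 = 36.874 cm.
Second lens: d_i2 = 1/(1/25 - 1/(36.874)) = 77.637 cm.
m_2 = -(77.637)/(36.874) = -2.1055.
Overall magnification: m = m_1 m_2 = 1.0421.

1.0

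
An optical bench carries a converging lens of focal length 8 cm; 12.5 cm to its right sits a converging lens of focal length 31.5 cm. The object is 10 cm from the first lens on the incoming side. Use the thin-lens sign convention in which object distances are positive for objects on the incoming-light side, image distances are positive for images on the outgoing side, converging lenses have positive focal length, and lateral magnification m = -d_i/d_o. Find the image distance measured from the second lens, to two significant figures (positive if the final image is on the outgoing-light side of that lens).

Applying the thin-lens equation to the first lens, 1/8 = 1/10 + 1/d_i1, which gives d_i1 = 40.000 cm.
Since 40.000 cm > 12.5 cm, the first image lies past the second lens and serves as a virtual object: d_o2 = L - d_i1 = -27.500 cm.
Applying the thin-lens equation again with f_2 = 31.5 cm and d_o2 = -27.500 cm gives d_i2 = 14.682 cm.

15 cm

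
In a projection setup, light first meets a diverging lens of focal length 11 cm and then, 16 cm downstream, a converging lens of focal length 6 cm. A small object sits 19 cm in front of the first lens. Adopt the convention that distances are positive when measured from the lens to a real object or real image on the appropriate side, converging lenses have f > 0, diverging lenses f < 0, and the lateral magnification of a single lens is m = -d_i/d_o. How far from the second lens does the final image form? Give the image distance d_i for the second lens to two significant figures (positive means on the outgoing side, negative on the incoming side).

8.1 cm

First lens: d_i1 = 1/(1/(-11) - 1/19) = -6.967 cm.
With d_i1 < 0 the first image is virtual and lies on the object side; the object distance for lens 2 is d_o2 = 16 - (-6.967) = 22.967 cm.
Second lens: d_i2 = 1/(1/6 - 1/(22.967)) = 8.122 cm.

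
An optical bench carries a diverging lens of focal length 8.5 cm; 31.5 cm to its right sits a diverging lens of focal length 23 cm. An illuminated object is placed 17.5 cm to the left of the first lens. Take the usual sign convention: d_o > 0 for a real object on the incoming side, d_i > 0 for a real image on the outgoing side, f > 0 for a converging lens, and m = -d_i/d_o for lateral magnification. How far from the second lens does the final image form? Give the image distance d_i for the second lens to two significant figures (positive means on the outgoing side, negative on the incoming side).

Applying the thin-lens equation to the first lens, 1/(-8.5) = 1/17.5 + 1/d_i1, which gives d_i1 = -5.721 cm.
The intermediate image is virtual, 5.721 cm to the left of lens 1, so d_o2 = L - d_i1 = 31.5 - (-5.721) = 37.221 cm.
Applying the thin-lens equation again with f_2 = -23 cm and d_o2 = 37.221 cm gives d_i2 = -14.216 cm.

-14 cm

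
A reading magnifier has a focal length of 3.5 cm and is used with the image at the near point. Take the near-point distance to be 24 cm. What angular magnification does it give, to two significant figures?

7.9

M = 1 + D/f = 1 + 24/3.5 = 7.857.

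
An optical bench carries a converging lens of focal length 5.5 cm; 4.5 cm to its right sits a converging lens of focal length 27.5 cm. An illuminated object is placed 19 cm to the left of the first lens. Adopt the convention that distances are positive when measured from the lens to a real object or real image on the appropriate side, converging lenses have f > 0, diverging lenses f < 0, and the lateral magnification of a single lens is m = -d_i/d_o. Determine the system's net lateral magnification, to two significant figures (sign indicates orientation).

Applying the thin-lens equation to the first lens, 1/5.5 = 1/19 + 1/d_i1, which gives d_i1 = 7.741 cm.
Its lateral magnification is m_1 = -d_i1/d_o1 = -(7.741)/19 = -0.4074.
Since 7.741 cm > 4.5 cm, the first image lies past the second lens and serves as a virtual object: d_o2 = L - d_i1 = -3.241 cm.
Applying the thin-lens equation again with f_2 = 27.5 cm and d_o2 = -3.241 cm gives d_i2 = 2.899 cm.
m_2 = -(2.899)/(-3.241) = 0.8946.
Total m = m_1 x m_2 = (-0.4074)(0.8946) = -0.3645.

-0.36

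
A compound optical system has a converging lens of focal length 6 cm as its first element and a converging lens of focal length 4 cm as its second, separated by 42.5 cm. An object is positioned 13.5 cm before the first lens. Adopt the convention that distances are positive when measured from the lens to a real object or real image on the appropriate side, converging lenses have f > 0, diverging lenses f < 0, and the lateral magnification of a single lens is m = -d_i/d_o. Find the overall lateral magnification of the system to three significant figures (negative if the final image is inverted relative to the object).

First lens: d_i1 = 1/(1/6 - 1/13.5) = 10.800 cm.
m_1 = -(10.800)/13.5 = -0.8000.
That image sits 31.700 cm in front of the second lens, so d_o2 = 31.700 cm.
Second lens: d_i2 = 1/(1/4 - 1/(31.700)) = 4.578 cm.
m_2 = -(4.578)/(31.700) = -0.1444.
Total m = m_1 x m_2 = (-0.8000)(-0.1444) = 0.1155.

0.116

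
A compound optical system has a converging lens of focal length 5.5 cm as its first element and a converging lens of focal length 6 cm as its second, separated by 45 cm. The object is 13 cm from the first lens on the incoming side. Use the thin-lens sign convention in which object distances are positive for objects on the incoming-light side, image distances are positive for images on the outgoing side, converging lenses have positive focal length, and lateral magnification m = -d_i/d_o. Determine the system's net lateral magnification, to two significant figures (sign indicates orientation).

Applying the thin-lens equation to the first lens, 1/5.5 = 1/13 + 1/d_i1, which gives d_i1 = 9.533 cm.
Its lateral magnification is m_1 = -d_i1/d_o1 = -(9.533)/13 = -0.7333.
That image sits 35.467 cm in front of the second lens, so d_o2 = 35.467 cm.
Applying the thin-lens equation again with f_2 = 6 cm and d_o2 = 35.467 cm gives d_i2 = 7.222 cm.
m_2 = -(7.222)/(35.467) = -0.2036.
The system's lateral magnification is m_1 m_2 = (-0.7333)(-0.2036) = 0.1493.

0.15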